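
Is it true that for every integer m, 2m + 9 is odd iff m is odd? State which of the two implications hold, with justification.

Only the converse holds.

[⇒] This fails: take m = 4. Then 2m + 9 = 17, which is odd, yet m = 4 is even, not odd.

[⇐] Suppose m is odd. Since 2 is even, 2m is even for every m, so 2m + 9 has the same parity as 9, which is odd. Hence 2m + 9 is odd.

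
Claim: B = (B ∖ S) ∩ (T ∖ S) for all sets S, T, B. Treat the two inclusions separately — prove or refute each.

Forward inclusion. This inclusion fails. Take S = ∅, T = ∅, B = {1}; then 1 ∈ B but 1 ∉ (B ∖ S) ∩ (T ∖ S).

Reverse inclusion. Let x ∈ (B ∖ S) ∩ (T ∖ S). Then x ∈ T ∩ B and x ∉ S, from which x ∈ B.

(⊆) fails; (⊇) holds.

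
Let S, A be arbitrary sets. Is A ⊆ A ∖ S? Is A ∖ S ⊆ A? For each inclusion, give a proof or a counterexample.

Forward inclusion. This inclusion fails. Take S = {1}, A = {1}; then 1 ∈ A but 1 ∉ A ∖ S.

Reverse inclusion. Let x ∈ A ∖ S. Then x ∈ A and x ∉ S, from which x ∈ A.

Only the reverse inclusion holds.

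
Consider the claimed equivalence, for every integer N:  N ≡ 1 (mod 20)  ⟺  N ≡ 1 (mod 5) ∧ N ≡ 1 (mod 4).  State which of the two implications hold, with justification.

(⟹) Suppose N ≡ 1 (mod 20); write N = 20j + 1. Since 5 ∣ 20, reducing mod 5 gives N ≡ 1 (mod 5); since 4 ∣ 20, reducing mod 4 gives N ≡ 1 (mod 4).

(⟸) Conversely, if N ≡ 1 (mod 5) and N ≡ 1 (mod 4), then by the Chinese remainder theorem N ≡ 1 (mod 20). This is exactly N ≡ 1 (mod 20).

Both directions hold.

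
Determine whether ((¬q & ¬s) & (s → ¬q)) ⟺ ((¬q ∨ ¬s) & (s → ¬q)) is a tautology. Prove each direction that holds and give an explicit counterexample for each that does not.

Not equivalent: only (⇒) holds.

Forward direction. Assume the antecedent. If q is true, the antecedent cannot hold. If q is false, (¬q ∨ ¬s) & (s → ¬q) reduces to true regardless of the other variables. Either way (¬q ∨ ¬s) & (s → ¬q) holds.

Converse. This fails. Under q = T, s = F, the left side is false but the right side is true.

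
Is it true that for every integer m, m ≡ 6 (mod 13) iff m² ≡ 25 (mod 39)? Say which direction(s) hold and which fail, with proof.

(⇒) fails and (⇐) fails.

[⇒] This fails: take m = 6. Then 6 ≡ 6 (mod 13), but 6² = 36 ≡ 36 (mod 39), not 25.

[⇐] This fails: take m = 5. Then 5² = 25 ≡ 25 (mod 39), yet 5 ≡ 5 (mod 13), not 6.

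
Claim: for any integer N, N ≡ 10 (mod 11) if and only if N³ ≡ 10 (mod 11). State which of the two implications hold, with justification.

[⇒] Suppose N ≡ 10 (mod 11). Write N = 11j + 10. Then (11j + 10)³ = 1331j³ + 3630j² + 3300j + 1000 = 11(121j³ + 330j² + 300j + 90) + 10, so N³ ≡ 10 (mod 11).

[⇐] For the converse, argue contrapositively. If N ≢ 10 (mod 11), then N is congruent to one of 0, 1, 2, 3, 4, 5, 6, 7, 8, 9 modulo 11, and these give N³ ≡ 0, 1, 8, 5, 9, 4, 7, 2, 6, 3 respectively — never 10.

Both directions hold.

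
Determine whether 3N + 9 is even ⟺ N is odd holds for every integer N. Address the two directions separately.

Forward direction. Suppose 3N + 9 is even. Since 3 is odd, 3N and N have the same parity, so 3N + 9 ≡ N + 9 (mod 2). As 9 is odd, 3N + 9 is even exactly when N is odd. Thus N is odd.

Converse. Suppose N is odd; write N = 2j + 1. Then 3N + 9 = 3·(2j + 1) + 9 = 2·3j + 12, which is even.

Both directions hold.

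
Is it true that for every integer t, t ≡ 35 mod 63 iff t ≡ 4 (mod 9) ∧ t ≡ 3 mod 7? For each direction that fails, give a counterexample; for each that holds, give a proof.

(→) This fails: t = 35 gives 35 ≡ 35 (mod 63) but 35 ≡ 8 (mod 9), so the conjunction on the right does not hold.

(←) This fails: t = 31 satisfies both congruences on the right (31 ≡ 4 mod 9 and 31 ≡ 3 mod 7) yet 31 ≡ 31 (mod 63), not 35.

Both directions fail.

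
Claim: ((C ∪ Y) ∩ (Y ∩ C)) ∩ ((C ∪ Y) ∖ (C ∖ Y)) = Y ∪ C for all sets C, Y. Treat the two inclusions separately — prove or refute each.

(⟹) Let x ∈ ((C ∪ Y) ∩ (Y ∩ C)) ∩ ((C ∪ Y) ∖ (C ∖ Y)). Then x ∈ C ∩ Y, from which x ∈ Y ∪ C.

(⟸) This inclusion fails. Take C = {1}, Y = ∅; then 1 ∈ Y ∪ C but 1 ∉ ((C ∪ Y) ∩ (Y ∩ C)) ∩ ((C ∪ Y) ∖ (C ∖ Y)).

(⊆) holds; (⊇) fails.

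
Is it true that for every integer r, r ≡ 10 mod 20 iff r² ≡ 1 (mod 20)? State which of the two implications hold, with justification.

Neither implication holds.

[⇒] This fails: take r = 10. Then 10 ≡ 10 (mod 20), but 10² = 100 ≡ 0 (mod 20), not 1.

[⇐] This fails: take r = 1. Then 1² = 1 ≡ 1 (mod 20), yet 1 ≡ 1 (mod 20), not 10.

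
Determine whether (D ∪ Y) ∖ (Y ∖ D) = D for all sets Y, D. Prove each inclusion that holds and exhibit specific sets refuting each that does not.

Both inclusions hold.

Forward inclusion. Let x ∈ (D ∪ Y) ∖ (Y ∖ D). Then either x ∈ D and x ∉ Y; or x ∈ Y ∩ D. In each case x ∈ D, so (D ∪ Y) ∖ (Y ∖ D) ⊆ D.

Reverse inclusion. Let x ∈ D. Then either x ∈ D and x ∉ Y; or x ∈ Y ∩ D. In each case x ∈ (D ∪ Y) ∖ (Y ∖ D), so D ⊆ (D ∪ Y) ∖ (Y ∖ D).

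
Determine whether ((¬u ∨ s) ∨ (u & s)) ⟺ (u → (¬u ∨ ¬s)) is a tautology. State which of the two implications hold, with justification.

Both directions fail.

(⟹) This fails. Under u = T, s = T, the left side is true but the right side is false.

(⟸) This fails. Under u = T, s = F, the left side is false but the right side is true.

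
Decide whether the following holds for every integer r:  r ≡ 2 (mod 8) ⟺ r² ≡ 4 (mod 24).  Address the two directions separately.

(→) This fails: take r = 18. Then 18 ≡ 2 (mod 8), but 18² = 324 ≡ 12 (mod 24), not 4.

(←) This fails: take r = 14. Then 14² = 196 ≡ 4 (mod 24), yet 14 ≡ 6 (mod 8), not 2.

(⇒) fails and (⇐) fails.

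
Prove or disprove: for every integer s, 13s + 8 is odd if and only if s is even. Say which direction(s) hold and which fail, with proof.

(⇒) This fails: s = 1 gives 13s + 8 = 21, which is odd, but 1 is odd, not even.

(⇐) This also fails: s = 0 is even, but 13s + 8 = 8 is even, not odd.

Neither direction holds.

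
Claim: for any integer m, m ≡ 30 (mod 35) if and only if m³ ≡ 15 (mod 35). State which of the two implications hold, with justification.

Only the forward direction holds.

(⟹) Suppose m ≡ 30 (mod 35). Write m = 35j + 30. Then (35j + 30)³ = 42875j³ + 110250j² + 94500j + 27000 = 35(1225j³ + 3150j² + 2700j + 771) + 15, so m³ ≡ 15 (mod 35).

(⟸) This fails: take m = 15. Then 15³ = 3375 ≡ 15 (mod 35), yet 15 ≡ 15 (mod 35), not 30.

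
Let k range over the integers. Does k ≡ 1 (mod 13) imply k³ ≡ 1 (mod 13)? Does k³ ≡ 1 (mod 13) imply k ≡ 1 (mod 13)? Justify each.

[⇐] This fails: take k = 3. Then 3³ = 27 ≡ 1 (mod 13), yet 3 ≡ 3 (mod 13), not 1.

[⇒] Suppose k ≡ 1 (mod 13). Write k = 13j + 1. Then (13j + 1)³ = 2197j³ + 507j² + 39j + 1 = 13(169j³ + 39j² + 3j) + 1, so k³ ≡ 1 (mod 13).

Only the forward direction holds.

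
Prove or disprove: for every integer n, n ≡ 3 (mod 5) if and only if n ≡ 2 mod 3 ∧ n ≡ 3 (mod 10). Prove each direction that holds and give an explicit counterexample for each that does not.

Only the converse holds.

(→) This fails: n = 3 gives 3 ≡ 3 (mod 5) but 3 ≡ 0 (mod 3), so the conjunction on the right does not hold.

(←) Conversely, if n ≡ 2 (mod 3) and n ≡ 3 (mod 10), then by the Chinese remainder theorem n ≡ 23 (mod 30). Since 23 ≡ 3 (mod 5) and 5 ∣ 30, we get n ≡ 3 (mod 5).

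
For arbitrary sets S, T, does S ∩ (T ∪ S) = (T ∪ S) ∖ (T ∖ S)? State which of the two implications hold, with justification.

The two sets are equal.

(⊆) Let x ∈ S ∩ (T ∪ S). Then either x ∈ S and x ∉ T; or x ∈ S ∩ T. In each case x ∈ (T ∪ S) ∖ (T ∖ S), so S ∩ (T ∪ S) ⊆ (T ∪ S) ∖ (T ∖ S).

(⊇) Let x ∈ (T ∪ S) ∖ (T ∖ S). Then either x ∈ S and x ∉ T; or x ∈ S ∩ T. In each case x ∈ S ∩ (T ∪ S), so (T ∪ S) ∖ (T ∖ S) ⊆ S ∩ (T ∪ S).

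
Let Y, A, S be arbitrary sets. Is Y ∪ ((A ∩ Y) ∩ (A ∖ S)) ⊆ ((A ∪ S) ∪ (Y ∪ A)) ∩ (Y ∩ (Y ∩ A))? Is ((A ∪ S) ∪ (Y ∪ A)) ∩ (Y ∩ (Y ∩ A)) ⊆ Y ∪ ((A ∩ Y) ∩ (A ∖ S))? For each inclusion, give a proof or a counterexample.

Only the reverse inclusion holds.

(⊆) This inclusion fails. Take Y = {1}, A = ∅, S = ∅; then 1 ∈ Y ∪ ((A ∩ Y) ∩ (A ∖ S)) but 1 ∉ ((A ∪ S) ∪ (Y ∪ A)) ∩ (Y ∩ (Y ∩ A)).

(⊇) Let x ∈ ((A ∪ S) ∪ (Y ∪ A)) ∩ (Y ∩ (Y ∩ A)). Then either x ∈ Y ∩ A and x ∉ S; or x ∈ Y ∩ A ∩ S. In each case x ∈ Y ∪ ((A ∩ Y) ∩ (A ∖ S)), so ((A ∪ S) ∪ (Y ∪ A)) ∩ (Y ∩ (Y ∩ A)) ⊆ Y ∪ ((A ∩ Y) ∩ (A ∖ S)).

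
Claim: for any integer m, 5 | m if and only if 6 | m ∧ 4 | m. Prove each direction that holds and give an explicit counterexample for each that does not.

Neither direction holds.

Forward direction. This fails: take m = 5. Certainly 5 ∣ 5, but 6 ∤ 5.

Converse. This fails: take m = 12. Both 6 ∣ 12 and 4 ∣ 12, yet 12 is not a multiple of 5 (since 12 = 2·5 + 2), so 5 ∤ 12.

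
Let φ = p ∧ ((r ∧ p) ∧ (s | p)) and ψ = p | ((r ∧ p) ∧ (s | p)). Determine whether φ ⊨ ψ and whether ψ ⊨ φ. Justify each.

(→) Assume the antecedent. If s is true, the antecedent forces (s = T, p = T, r = T), and p | ((r ∧ p) ∧ (s | p)) holds there. If s is false, the antecedent forces (s = F, p = T, r = T), and p | ((r ∧ p) ∧ (s | p)) holds there. Either way p | ((r ∧ p) ∧ (s | p)) holds.

(←) This fails. Under s = F, p = T, r = F, the left side is false but the right side is true.

(⇒) holds; (⇐) fails.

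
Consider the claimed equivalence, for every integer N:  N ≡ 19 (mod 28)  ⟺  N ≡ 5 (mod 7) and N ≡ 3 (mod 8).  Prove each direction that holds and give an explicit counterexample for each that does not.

Only the converse holds.

Forward direction. This fails: N = 47 gives 47 ≡ 19 (mod 28) but 47 ≡ 7 (mod 8), so the conjunction on the right does not hold.

Converse. If N ≡ 5 (mod 7) and N ≡ 3 (mod 8), then by the Chinese remainder theorem N ≡ 19 (mod 56). Since 19 ≡ 19 (mod 28) and 28 ∣ 56, we get N ≡ 19 (mod 28).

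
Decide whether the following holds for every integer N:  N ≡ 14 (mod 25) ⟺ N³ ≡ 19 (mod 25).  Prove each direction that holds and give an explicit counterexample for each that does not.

Both implications hold.

(⇒) Suppose N ≡ 14 (mod 25). Write N = 25j + 14. Then (25j + 14)³ = 15625j³ + 26250j² + 14700j + 2744 = 25(625j³ + 1050j² + 588j + 109) + 19, so N³ ≡ 19 (mod 25).

(⇐) Conversely, suppose N³ ≡ 19 (mod 25). The only residue r in {0, …, 24} with r³ ≡ 19 (mod 25) is r = 14, so N ≡ 14 (mod 25).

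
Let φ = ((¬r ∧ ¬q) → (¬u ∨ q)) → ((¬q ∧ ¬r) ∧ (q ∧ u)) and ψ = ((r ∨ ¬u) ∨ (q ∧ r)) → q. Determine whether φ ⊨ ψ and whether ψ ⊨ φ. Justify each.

(⇒) Assume the antecedent. If u is true, the antecedent forces (u = T, q = F, r = F), and ((r ∨ ¬u) ∨ (q ∧ r)) → q holds there. If u is false, the antecedent cannot hold. Either way ((r ∨ ¬u) ∨ (q ∧ r)) → q holds.

(⇐) This fails. Under u = F, q = T, r = F, the left side is false but the right side is true.

Not equivalent: only (⇒) holds.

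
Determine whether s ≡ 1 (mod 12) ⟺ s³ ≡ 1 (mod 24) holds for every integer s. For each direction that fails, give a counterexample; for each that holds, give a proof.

Only the reverse direction holds.

[⇒] This fails: take s = 13. Then 13 ≡ 1 (mod 12), but 13³ = 2197 ≡ 13 (mod 24), not 1.

[⇐] Conversely, the residues r modulo 24 with r³ ≡ 1 (mod 24) are exactly {1}, and each is ≡ 1 (mod 12).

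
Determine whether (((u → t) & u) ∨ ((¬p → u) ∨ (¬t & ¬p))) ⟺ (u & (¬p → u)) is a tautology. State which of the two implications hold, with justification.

The forward direction fails; the converse holds.

(⟹) This fails. Under u = F, t = F, p = F, the left side is true but the right side is false.

(⟸) Assume the antecedent. If u is true, the consequent reduces to true regardless of the other variables. If u is false, the antecedent cannot hold. Either way the consequent holds.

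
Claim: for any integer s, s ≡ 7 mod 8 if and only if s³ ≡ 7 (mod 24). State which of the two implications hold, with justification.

(⇒) fails; (⇐) holds.

[⇒] This fails: take s = 15. Then 15 ≡ 7 (mod 8), but 15³ = 3375 ≡ 15 (mod 24), not 7.

[⇐] Conversely, the residues r modulo 24 with r³ ≡ 7 (mod 24) are exactly {7}, and each is ≡ 7 (mod 8).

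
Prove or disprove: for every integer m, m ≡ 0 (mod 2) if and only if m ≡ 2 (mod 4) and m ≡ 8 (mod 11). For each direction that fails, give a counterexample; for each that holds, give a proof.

Forward direction. This fails: m = 0 gives 0 ≡ 0 (mod 2) but 0 ≡ 0 (mod 4), so the conjunction on the right does not hold.

Converse. If m ≡ 2 (mod 4) and m ≡ 8 (mod 11), then by the Chinese remainder theorem m ≡ 30 (mod 44). Since 30 ≡ 0 (mod 2) and 2 ∣ 44, we get m ≡ 0 (mod 2).

Only the converse holds.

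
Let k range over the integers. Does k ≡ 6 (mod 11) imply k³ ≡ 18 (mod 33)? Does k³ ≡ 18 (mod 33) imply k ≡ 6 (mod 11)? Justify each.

(⟹) This fails: take k = 17. Then 17 ≡ 6 (mod 11), but 17³ = 4913 ≡ 29 (mod 33), not 18.

(⟸) Conversely, the residues r modulo 33 with r³ ≡ 18 (mod 33) are exactly {6}, and each is ≡ 6 (mod 11).

Only the converse holds.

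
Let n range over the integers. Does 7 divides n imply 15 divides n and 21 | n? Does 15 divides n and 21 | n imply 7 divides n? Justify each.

[⇒] This fails: take n = 7. Certainly 7 ∣ 7, but 15 ∤ 7.

[⇐] Suppose 15 ∣ n and 21 ∣ n. Any common multiple of 15 and 21 is a multiple of their lcm; here lcm(15, 21) = 15·21/gcd(15, 21) = 315/3 = 105, so 105 ∣ n. Since 7 ∣ 105, it follows that 7 ∣ n.

Not equivalent: only (⇐) holds.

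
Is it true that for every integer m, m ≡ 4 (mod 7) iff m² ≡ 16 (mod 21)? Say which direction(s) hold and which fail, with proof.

[⇒] This fails: take m = 18. Then 18 ≡ 4 (mod 7), but 18² = 324 ≡ 9 (mod 21), not 16.

[⇐] This fails: take m = 10. Then 10² = 100 ≡ 16 (mod 21), yet 10 ≡ 3 (mod 7), not 4.

Neither implication holds.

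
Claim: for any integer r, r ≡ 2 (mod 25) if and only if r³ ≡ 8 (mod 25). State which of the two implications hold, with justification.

[⇒] Suppose r ≡ 2 (mod 25). Write r = 25j + 2. Then (25j + 2)³ = 15625j³ + 3750j² + 300j + 8 = 25(625j³ + 150j² + 12j) + 8, so r³ ≡ 8 (mod 25).

[⇐] Conversely, suppose r³ ≡ 8 (mod 25). The only residue r in {0, …, 24} with r³ ≡ 8 (mod 25) is r = 2, so r ≡ 2 (mod 25).

Equivalent; both directions hold.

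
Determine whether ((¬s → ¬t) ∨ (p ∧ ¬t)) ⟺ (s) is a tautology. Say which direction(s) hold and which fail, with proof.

Only the reverse direction holds.

(←) Assume the antecedent. If p is true, the antecedent forces (p = T, s = T, t = F) or (p = T, s = T, t = T), and (¬s → ¬t) ∨ (p ∧ ¬t) holds there. If p is false, the antecedent forces (p = F, s = T, t = F) or (p = F, s = T, t = T), and (¬s → ¬t) ∨ (p ∧ ¬t) holds there. Either way (¬s → ¬t) ∨ (p ∧ ¬t) holds.

(→) This fails. Under p = F, s = F, t = F, the left side is true but the right side is false.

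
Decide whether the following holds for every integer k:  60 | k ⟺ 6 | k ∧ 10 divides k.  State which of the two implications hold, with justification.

[⇒] If 60 ∣ k, write k = 60q. Since 60 = 10·6, k = 6·(10q), so 6 ∣ k; and since 60 = 6·10, k = 10·(6q), so 10 ∣ k.

[⇐] This fails: take k = 30. Both 6 ∣ 30 and 10 ∣ 30, yet 30 is not a multiple of 60 (since 30 = 0·60 + 30), so 60 ∤ 30.

(⇒) holds; (⇐) fails.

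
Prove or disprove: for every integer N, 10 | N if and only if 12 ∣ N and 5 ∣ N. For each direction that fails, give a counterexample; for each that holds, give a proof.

Forward direction. This fails: take N = 10. Certainly 10 ∣ 10, but 12 ∤ 10.

Converse. Suppose 12 ∣ N and 5 ∣ N. Any common multiple of 12 and 5 is a multiple of their lcm; here gcd(12, 5) = 1, so lcm(12, 5) = 12·5 = 60, so 60 ∣ N. Since 10 ∣ 60, it follows that 10 ∣ N.

The forward direction fails; the converse holds.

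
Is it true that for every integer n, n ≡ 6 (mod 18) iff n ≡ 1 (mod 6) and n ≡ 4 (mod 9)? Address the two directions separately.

Neither direction holds.

Forward direction. This fails: n = 6 gives 6 ≡ 6 (mod 18) but 6 ≡ 0 (mod 6), so the conjunction on the right does not hold.

Converse. This fails: n = 13 satisfies both congruences on the right (13 ≡ 1 mod 6 and 13 ≡ 4 mod 9) yet 13 ≡ 13 (mod 18), not 6.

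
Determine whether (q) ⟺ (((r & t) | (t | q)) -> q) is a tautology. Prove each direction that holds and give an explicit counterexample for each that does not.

Not equivalent: only (⇒) holds.

Forward direction. Assume the antecedent. If q is true, ((r & t) | (t | q)) -> q reduces to true regardless of the other variables. If q is false, the antecedent cannot hold. Either way ((r & t) | (t | q)) -> q holds.

Converse. This fails. Under q = F, t = F, r = F, the left side is false but the right side is true.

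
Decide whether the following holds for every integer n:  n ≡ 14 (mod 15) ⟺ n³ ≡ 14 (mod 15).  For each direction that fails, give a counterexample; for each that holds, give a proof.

[⇐] Suppose n³ ≡ 14 (mod 15). The only residue r in {0, …, 14} with r³ ≡ 14 (mod 15) is r = 14, so n ≡ 14 (mod 15).

[⇒] Suppose n ≡ 14 (mod 15). Write n = 15j + 14. Then (15j + 14)³ = 3375j³ + 9450j² + 8820j + 2744 = 15(225j³ + 630j² + 588j + 182) + 14, so n³ ≡ 14 (mod 15).

Both directions hold; the statement is true.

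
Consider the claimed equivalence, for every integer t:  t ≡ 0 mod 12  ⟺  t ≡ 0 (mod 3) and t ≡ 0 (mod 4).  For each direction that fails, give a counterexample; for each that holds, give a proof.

Both directions hold; the statement is true.

(⟸) If t ≡ 0 (mod 3) and t ≡ 0 (mod 4), then by the Chinese remainder theorem t ≡ 0 (mod 12). This is exactly t ≡ 0 (mod 12).

(⟹) Suppose t ≡ 0 (mod 12); write t = 12j + 0. Since 3 ∣ 12, reducing mod 3 gives t ≡ 0 (mod 3); since 4 ∣ 12, reducing mod 4 gives t ≡ 0 (mod 4).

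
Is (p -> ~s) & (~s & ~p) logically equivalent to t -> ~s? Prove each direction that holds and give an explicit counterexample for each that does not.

Only the forward direction holds.

[⇐] This fails. Under t = F, p = T, s = F, the left side is false but the right side is true.

[⇒] Assume the antecedent. If t is true, the antecedent forces (t = T, p = F, s = F), and t -> ~s holds there. If t is false, t -> ~s reduces to true regardless of the other variables. Either way t -> ~s holds.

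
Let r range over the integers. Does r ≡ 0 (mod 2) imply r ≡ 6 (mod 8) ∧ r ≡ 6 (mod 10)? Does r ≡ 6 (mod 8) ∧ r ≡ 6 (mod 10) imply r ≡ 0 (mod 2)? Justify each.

(⇒) fails; (⇐) holds.

[⇒] This fails: r = 0 gives 0 ≡ 0 (mod 2) but 0 ≡ 0 (mod 8), so the conjunction on the right does not hold.

[⇐] Conversely, if r ≡ 6 (mod 8) and r ≡ 6 (mod 10), then by the Chinese remainder theorem r ≡ 6 (mod 40). Since 6 ≡ 0 (mod 2) and 2 ∣ 40, we get r ≡ 0 (mod 2).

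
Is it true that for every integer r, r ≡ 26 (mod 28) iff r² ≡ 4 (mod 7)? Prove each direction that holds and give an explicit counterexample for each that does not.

Only the forward direction holds.

Forward direction. Suppose r ≡ 26 (mod 28). Then r² ≡ 26² = 676 (mod 28), and since 7 ∣ 28, also r² ≡ 4 (mod 7).

Converse. This fails: take r = 2. Then 2² = 4 ≡ 4 (mod 7), yet 2 ≡ 2 (mod 28), not 26.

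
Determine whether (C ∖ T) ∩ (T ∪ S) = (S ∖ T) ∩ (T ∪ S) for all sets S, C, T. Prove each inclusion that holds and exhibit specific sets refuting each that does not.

(⊆) holds; (⊇) fails.

Forward inclusion. Let x ∈ (C ∖ T) ∩ (T ∪ S). Then x ∈ S ∩ C and x ∉ T, from which x ∈ (S ∖ T) ∩ (T ∪ S).

Reverse inclusion. This inclusion fails. Take S = {1}, C = ∅, T = ∅; then 1 ∈ (S ∖ T) ∩ (T ∪ S) but 1 ∉ (C ∖ T) ∩ (T ∪ S).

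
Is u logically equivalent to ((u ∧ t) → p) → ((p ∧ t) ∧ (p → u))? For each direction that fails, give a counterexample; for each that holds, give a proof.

Only the converse holds.

[⇒] This fails. Under p = F, t = F, u = T, the left side is true but the right side is false.

[⇐] Assume the antecedent. If p is true, the antecedent forces (p = T, t = T, u = T), and u holds there. If p is false, the antecedent forces (p = F, t = T, u = T), and u holds there. Either way u holds.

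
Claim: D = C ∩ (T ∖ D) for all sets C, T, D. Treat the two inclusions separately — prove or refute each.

Both inclusions fail.

(⟹) This inclusion fails. Take C = ∅, T = ∅, D = {1}; then 1 ∈ D but 1 ∉ C ∩ (T ∖ D).

(⟸) This inclusion fails. Take C = {1}, T = {1}, D = ∅; then 1 ∈ C ∩ (T ∖ D) but 1 ∉ D.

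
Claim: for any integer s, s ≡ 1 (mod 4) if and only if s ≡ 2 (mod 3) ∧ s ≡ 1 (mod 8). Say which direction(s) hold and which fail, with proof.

Only the converse holds.

(⟹) This fails: s = 1 gives 1 ≡ 1 (mod 4) but 1 ≡ 1 (mod 3), so the conjunction on the right does not hold.

(⟸) Conversely, if s ≡ 2 (mod 3) and s ≡ 1 (mod 8), then by the Chinese remainder theorem s ≡ 17 (mod 24). Since 17 ≡ 1 (mod 4) and 4 ∣ 24, we get s ≡ 1 (mod 4).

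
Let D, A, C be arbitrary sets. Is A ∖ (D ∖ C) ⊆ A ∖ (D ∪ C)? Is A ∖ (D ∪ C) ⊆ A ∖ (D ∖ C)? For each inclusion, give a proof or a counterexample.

Only the reverse inclusion holds.

(⟹) This inclusion fails. Take D = ∅, A = {1}, C = {1}; then 1 ∈ A ∖ (D ∖ C) but 1 ∉ A ∖ (D ∪ C).

(⟸) Let x ∈ A ∖ (D ∪ C). Then x ∈ A and x ∉ D, C, from which x ∈ A ∖ (D ∖ C).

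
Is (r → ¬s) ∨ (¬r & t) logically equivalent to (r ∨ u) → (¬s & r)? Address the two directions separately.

The forward direction fails; the converse holds.

(⟸) Assume the antecedent. If s is true, the antecedent forces (u = F, s = T, t = F, r = F) or (u = F, s = T, t = T, r = F), and (r → ¬s) ∨ (¬r & t) holds there. If s is false, (r → ¬s) ∨ (¬r & t) reduces to true regardless of the other variables. Either way (r → ¬s) ∨ (¬r & t) holds.

(⟹) This fails. Under u = T, s = F, t = F, r = F, the left side is true but the right side is false.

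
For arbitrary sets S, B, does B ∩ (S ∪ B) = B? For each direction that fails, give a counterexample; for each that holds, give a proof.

Both inclusions hold; the sets are equal.

(⊇) Let x ∈ B. Then either x ∈ B and x ∉ S; or x ∈ S ∩ B. In each case x ∈ B ∩ (S ∪ B), so B ⊆ B ∩ (S ∪ B).

(⊆) Let x ∈ B ∩ (S ∪ B). Then either x ∈ B and x ∉ S; or x ∈ S ∩ B. In each case x ∈ B, so B ∩ (S ∪ B) ⊆ B.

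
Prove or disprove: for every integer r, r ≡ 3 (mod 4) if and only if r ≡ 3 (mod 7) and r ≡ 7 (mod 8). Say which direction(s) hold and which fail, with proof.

Only the converse holds.

(→) This fails: r = 3 gives 3 ≡ 3 (mod 4) but 3 ≡ 3 (mod 8), so the conjunction on the right does not hold.

(←) Conversely, if r ≡ 3 (mod 7) and r ≡ 7 (mod 8), then by the Chinese remainder theorem r ≡ 31 (mod 56). Since 31 ≡ 3 (mod 4) and 4 ∣ 56, we get r ≡ 3 (mod 4).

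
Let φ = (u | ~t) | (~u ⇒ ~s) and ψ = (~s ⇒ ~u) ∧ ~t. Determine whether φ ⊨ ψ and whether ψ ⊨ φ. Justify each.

Only the reverse direction holds.

(⟹) This fails. Under u = T, t = F, s = F, the left side is true but the right side is false.

(⟸) Assume the antecedent. If u is true, (u | ~t) | (~u ⇒ ~s) reduces to true regardless of the other variables. If u is false, the antecedent forces (u = F, t = F, s = F) or (u = F, t = F, s = T), and (u | ~t) | (~u ⇒ ~s) holds there. Either way (u | ~t) | (~u ⇒ ~s) holds.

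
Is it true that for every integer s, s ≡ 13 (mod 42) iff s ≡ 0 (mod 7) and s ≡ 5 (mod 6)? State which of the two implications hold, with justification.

Neither implication holds.

(→) This fails: s = 13 gives 13 ≡ 13 (mod 42) but 13 ≡ 6 (mod 7), so the conjunction on the right does not hold.

(←) This fails: s = 35 satisfies both congruences on the right (35 ≡ 0 mod 7 and 35 ≡ 5 mod 6) yet 35 ≡ 35 (mod 42), not 13.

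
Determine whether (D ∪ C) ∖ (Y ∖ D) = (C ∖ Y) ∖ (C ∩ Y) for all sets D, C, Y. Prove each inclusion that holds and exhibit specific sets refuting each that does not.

(⊇) Let x ∈ (C ∖ Y) ∖ (C ∩ Y). Then either x ∈ C and x ∉ D, Y; or x ∈ D ∩ C and x ∉ Y. In each case x ∈ (D ∪ C) ∖ (Y ∖ D), so (C ∖ Y) ∖ (C ∩ Y) ⊆ (D ∪ C) ∖ (Y ∖ D).

(⊆) This inclusion fails. Take D = {1}, C = ∅, Y = ∅; then 1 ∈ (D ∪ C) ∖ (Y ∖ D) but 1 ∉ (C ∖ Y) ∖ (C ∩ Y).

The sets are not equal: only the reverse inclusion holds.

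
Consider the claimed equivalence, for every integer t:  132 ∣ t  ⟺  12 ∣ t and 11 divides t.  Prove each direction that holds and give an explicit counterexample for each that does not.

(→) If 132 ∣ t, write t = 132q. Since 132 = 11·12, t = 12·(11q), so 12 ∣ t; and since 132 = 12·11, t = 11·(12q), so 11 ∣ t.

(←) Suppose 12 ∣ t and 11 ∣ t. Any common multiple of 12 and 11 is a multiple of their lcm; here gcd(12, 11) = 1, so lcm(12, 11) = 12·11 = 132, so 132 ∣ t.

Both directions hold.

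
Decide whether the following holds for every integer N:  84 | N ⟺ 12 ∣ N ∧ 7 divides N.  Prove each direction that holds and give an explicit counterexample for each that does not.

Equivalent; both directions hold.

(⇒) If 84 ∣ N, write N = 84q. Since 84 = 7·12, N = 12·(7q), so 12 ∣ N; and since 84 = 12·7, N = 7·(12q), so 7 ∣ N.

(⇐) Suppose 12 ∣ N and 7 ∣ N. Any common multiple of 12 and 7 is a multiple of their lcm; here gcd(12, 7) = 1, so lcm(12, 7) = 12·7 = 84, so 84 ∣ N.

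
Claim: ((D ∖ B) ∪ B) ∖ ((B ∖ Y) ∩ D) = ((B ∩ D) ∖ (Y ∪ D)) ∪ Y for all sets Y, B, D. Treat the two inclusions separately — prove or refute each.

(⊆) fails and (⊇) fails.

(⊆) This inclusion fails. Take Y = ∅, B = {1}, D = ∅; then 1 ∈ ((D ∖ B) ∪ B) ∖ ((B ∖ Y) ∩ D) but 1 ∉ ((B ∩ D) ∖ (Y ∪ D)) ∪ Y.

(⊇) This inclusion fails. Take Y = {1}, B = ∅, D = ∅; then 1 ∈ ((B ∩ D) ∖ (Y ∪ D)) ∪ Y but 1 ∉ ((D ∖ B) ∪ B) ∖ ((B ∖ Y) ∩ D).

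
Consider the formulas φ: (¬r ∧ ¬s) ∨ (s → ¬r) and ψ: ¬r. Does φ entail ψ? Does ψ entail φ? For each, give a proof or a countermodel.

(⇒) fails; (⇐) holds.

[⇒] This fails. Under r = T, s = F, the left side is true but the right side is false.

[⇐] Assume the antecedent. If r is true, the antecedent cannot hold. If r is false, (¬r ∧ ¬s) ∨ (s → ¬r) reduces to true regardless of the other variables. Either way (¬r ∧ ¬s) ∨ (s → ¬r) holds.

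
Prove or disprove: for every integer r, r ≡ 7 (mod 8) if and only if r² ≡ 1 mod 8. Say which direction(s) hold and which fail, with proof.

Not equivalent: only (⇒) holds.

(⇒) Suppose r ≡ 7 (mod 8). Write r = 8j + 7. Then (8j + 7)² = 64j² + 112j + 49 = 8(8j² + 14j + 6) + 1, so r² ≡ 1 (mod 8).

(⇐) This fails: take r = 1. Then 1² = 1 ≡ 1 (mod 8), yet 1 ≡ 1 (mod 8), not 7.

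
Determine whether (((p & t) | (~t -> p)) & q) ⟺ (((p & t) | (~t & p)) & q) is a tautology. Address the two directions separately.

Not equivalent: only (⇐) holds.

[⇒] This fails. Under t = T, p = F, q = T, the left side is true but the right side is false.

[⇐] Assume the antecedent. If t is true, the antecedent forces (t = T, p = T, q = T), and ((p & t) | (~t -> p)) & q holds there. If t is false, the antecedent forces (t = F, p = T, q = T), and ((p & t) | (~t -> p)) & q holds there. Either way ((p & t) | (~t -> p)) & q holds.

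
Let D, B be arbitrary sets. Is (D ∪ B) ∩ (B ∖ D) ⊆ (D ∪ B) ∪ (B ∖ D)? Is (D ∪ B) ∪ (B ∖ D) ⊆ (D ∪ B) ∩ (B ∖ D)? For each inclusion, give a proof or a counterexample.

Only the forward inclusion holds.

(⊇) This inclusion fails. Take D = {1}, B = ∅; then 1 ∈ (D ∪ B) ∪ (B ∖ D) but 1 ∉ (D ∪ B) ∩ (B ∖ D).

(⊆) Let x ∈ (D ∪ B) ∩ (B ∖ D). Then x ∈ B and x ∉ D, from which x ∈ (D ∪ B) ∪ (B ∖ D).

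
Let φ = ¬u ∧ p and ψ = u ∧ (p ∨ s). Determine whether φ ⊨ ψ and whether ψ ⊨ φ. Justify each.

Forward direction. This fails. Under u = F, p = T, s = F, the left side is true but the right side is false.

Converse. This fails. Under u = T, p = T, s = F, the left side is false but the right side is true.

Neither direction holds.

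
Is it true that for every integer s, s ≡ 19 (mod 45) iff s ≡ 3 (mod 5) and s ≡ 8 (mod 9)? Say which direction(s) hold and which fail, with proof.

Both directions fail.

(→) This fails: s = 19 gives 19 ≡ 19 (mod 45) but 19 ≡ 4 (mod 5), so the conjunction on the right does not hold.

(←) This fails: s = 8 satisfies both congruences on the right (8 ≡ 3 mod 5 and 8 ≡ 8 mod 9) yet 8 ≡ 8 (mod 45), not 19.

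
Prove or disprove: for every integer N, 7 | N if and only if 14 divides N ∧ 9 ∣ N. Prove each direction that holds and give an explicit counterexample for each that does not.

(⟸) Suppose 14 ∣ N and 9 ∣ N. Any common multiple of 14 and 9 is a multiple of their lcm; here gcd(14, 9) = 1, so lcm(14, 9) = 14·9 = 126, so 126 ∣ N. Since 7 ∣ 126, it follows that 7 ∣ N.

(⟹) This fails: take N = 7. Certainly 7 ∣ 7, but 14 ∤ 7.

Only the converse holds.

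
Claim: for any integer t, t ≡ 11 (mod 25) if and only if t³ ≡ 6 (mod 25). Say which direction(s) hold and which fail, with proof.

Both directions hold; the statement is true.

Forward direction. Suppose t ≡ 11 (mod 25). Write t = 25j + 11. Then (25j + 11)³ = 15625j³ + 20625j² + 9075j + 1331 = 25(625j³ + 825j² + 363j + 53) + 6, so t³ ≡ 6 (mod 25).

Converse. Suppose t³ ≡ 6 (mod 25). The only residue r in {0, …, 24} with r³ ≡ 6 (mod 25) is r = 11, so t ≡ 11 (mod 25).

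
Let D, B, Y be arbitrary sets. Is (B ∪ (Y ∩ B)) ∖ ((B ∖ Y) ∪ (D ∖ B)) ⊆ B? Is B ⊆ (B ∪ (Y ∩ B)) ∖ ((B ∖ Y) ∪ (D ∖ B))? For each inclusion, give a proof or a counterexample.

Only the forward inclusion holds.

(⊇) This inclusion fails. Take D = ∅, B = {1}, Y = ∅; then 1 ∈ B but 1 ∉ (B ∪ (Y ∩ B)) ∖ ((B ∖ Y) ∪ (D ∖ B)).

(⊆) Let x ∈ (B ∪ (Y ∩ B)) ∖ ((B ∖ Y) ∪ (D ∖ B)). Then either x ∈ B ∩ Y and x ∉ D; or x ∈ D ∩ B ∩ Y. In each case x ∈ B, so (B ∪ (Y ∩ B)) ∖ ((B ∖ Y) ∪ (D ∖ B)) ⊆ B.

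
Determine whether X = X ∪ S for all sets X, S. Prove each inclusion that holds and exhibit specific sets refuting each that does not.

The sets are not equal: only the forward inclusion holds.

(⊇) This inclusion fails. Take X = ∅, S = {1}; then 1 ∈ X ∪ S but 1 ∉ X.

(⊆) Let x ∈ X. Then either x ∈ X and x ∉ S; or x ∈ X ∩ S. In each case x ∈ X ∪ S, so X ⊆ X ∪ S.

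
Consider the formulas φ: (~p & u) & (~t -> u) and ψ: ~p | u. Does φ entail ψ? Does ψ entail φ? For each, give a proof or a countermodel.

The forward direction holds; the converse fails.

(⇒) Assume the antecedent. If u is true, ~p | u reduces to true regardless of the other variables. If u is false, the antecedent cannot hold. Either way ~p | u holds.

(⇐) This fails. Under u = F, t = F, p = F, the left side is false but the right side is true.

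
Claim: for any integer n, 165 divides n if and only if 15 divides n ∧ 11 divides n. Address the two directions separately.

(⟹) If 165 ∣ n, write n = 165q. Since 165 = 11·15, n = 15·(11q), so 15 ∣ n; and since 165 = 15·11, n = 11·(15q), so 11 ∣ n.

(⟸) Suppose 15 ∣ n and 11 ∣ n. Any common multiple of 15 and 11 is a multiple of their lcm; here gcd(15, 11) = 1, so lcm(15, 11) = 15·11 = 165, so 165 ∣ n.

Both implications hold.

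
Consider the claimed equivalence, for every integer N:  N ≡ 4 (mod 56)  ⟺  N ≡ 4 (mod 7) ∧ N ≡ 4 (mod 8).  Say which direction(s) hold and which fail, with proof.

Both implications hold.

Forward direction. Suppose N ≡ 4 (mod 56); write N = 56j + 4. Since 7 ∣ 56, reducing mod 7 gives N ≡ 4 (mod 7); since 8 ∣ 56, reducing mod 8 gives N ≡ 4 (mod 8).

Converse. If N ≡ 4 (mod 7) and N ≡ 4 (mod 8), then by the Chinese remainder theorem N ≡ 4 (mod 56). This is exactly N ≡ 4 (mod 56).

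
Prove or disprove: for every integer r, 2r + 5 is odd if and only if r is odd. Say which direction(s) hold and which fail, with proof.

Forward direction. This fails: take r = 2. Then 2r + 5 = 9, which is odd, yet r = 2 is even, not odd.

Converse. Suppose r is odd. Since 2 is even, 2r is even for every r, so 2r + 5 has the same parity as 5, which is odd. Hence 2r + 5 is odd.

The forward direction fails; the converse holds.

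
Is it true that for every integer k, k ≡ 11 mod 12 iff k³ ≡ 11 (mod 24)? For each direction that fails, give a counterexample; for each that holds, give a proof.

The forward direction fails; the converse holds.

(⟹) This fails: take k = 23. Then 23 ≡ 11 (mod 12), but 23³ = 12167 ≡ 23 (mod 24), not 11.

(⟸) Conversely, the residues r modulo 24 with r³ ≡ 11 (mod 24) are exactly {11}, and each is ≡ 11 (mod 12).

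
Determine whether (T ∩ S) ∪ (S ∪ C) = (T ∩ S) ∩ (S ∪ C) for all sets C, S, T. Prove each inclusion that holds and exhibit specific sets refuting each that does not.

(⊇) Let x ∈ (T ∩ S) ∩ (S ∪ C). Then either x ∈ S ∩ T and x ∉ C; or x ∈ C ∩ S ∩ T. In each case x ∈ (T ∩ S) ∪ (S ∪ C), so (T ∩ S) ∩ (S ∪ C) ⊆ (T ∩ S) ∪ (S ∪ C).

(⊆) This inclusion fails. Take C = {1}, S = ∅, T = ∅; then 1 ∈ (T ∩ S) ∪ (S ∪ C) but 1 ∉ (T ∩ S) ∩ (S ∪ C).

(⊆) fails; (⊇) holds.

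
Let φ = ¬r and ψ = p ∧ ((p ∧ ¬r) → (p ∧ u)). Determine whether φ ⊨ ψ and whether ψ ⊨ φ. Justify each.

Both directions fail.

Forward direction. This fails. Under r = F, u = F, p = F, the left side is true but the right side is false.

Converse. This fails. Under r = T, u = F, p = T, the left side is false but the right side is true.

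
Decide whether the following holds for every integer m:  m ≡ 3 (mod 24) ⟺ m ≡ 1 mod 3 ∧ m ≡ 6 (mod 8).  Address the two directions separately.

[⇒] This fails: m = 3 gives 3 ≡ 3 (mod 24) but 3 ≡ 0 (mod 3), so the conjunction on the right does not hold.

[⇐] This fails: m = 22 satisfies both congruences on the right (22 ≡ 1 mod 3 and 22 ≡ 6 mod 8) yet 22 ≡ 22 (mod 24), not 3.

Neither direction holds.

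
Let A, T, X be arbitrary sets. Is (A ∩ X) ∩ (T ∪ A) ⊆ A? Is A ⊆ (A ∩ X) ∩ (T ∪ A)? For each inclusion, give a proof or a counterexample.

(⟹) Let x ∈ (A ∩ X) ∩ (T ∪ A). Then either x ∈ A ∩ X and x ∉ T; or x ∈ A ∩ T ∩ X. In each case x ∈ A, so (A ∩ X) ∩ (T ∪ A) ⊆ A.

(⟸) This inclusion fails. Take A = {1}, T = ∅, X = ∅; then 1 ∈ A but 1 ∉ (A ∩ X) ∩ (T ∪ A).

Only the forward inclusion holds.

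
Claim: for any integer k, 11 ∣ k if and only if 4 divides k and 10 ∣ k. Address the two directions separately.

(⟹) This fails: take k = 11. Certainly 11 ∣ 11, but 4 ∤ 11.

(⟸) This fails: take k = 20. Both 4 ∣ 20 and 10 ∣ 20, yet 20 is not a multiple of 11 (since 20 = 1·11 + 9), so 11 ∤ 20.

Neither implication holds.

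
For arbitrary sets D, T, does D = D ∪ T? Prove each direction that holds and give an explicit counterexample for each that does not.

(⟹) Let x ∈ D. Then either x ∈ D and x ∉ T; or x ∈ D ∩ T. In each case x ∈ D ∪ T, so D ⊆ D ∪ T.

(⟸) This inclusion fails. Take D = ∅, T = {1}; then 1 ∈ D ∪ T but 1 ∉ D.

Only the forward inclusion holds.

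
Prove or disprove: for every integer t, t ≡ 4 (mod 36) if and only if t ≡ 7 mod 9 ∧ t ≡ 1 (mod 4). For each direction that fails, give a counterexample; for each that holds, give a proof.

Neither implication holds.

Forward direction. This fails: t = 4 gives 4 ≡ 4 (mod 36) but 4 ≡ 4 (mod 9), so the conjunction on the right does not hold.

Converse. This fails: t = 25 satisfies both congruences on the right (25 ≡ 7 mod 9 and 25 ≡ 1 mod 4) yet 25 ≡ 25 (mod 36), not 4.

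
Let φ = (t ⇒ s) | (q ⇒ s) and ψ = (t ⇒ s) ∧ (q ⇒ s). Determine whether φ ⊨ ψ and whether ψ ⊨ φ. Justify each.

Not equivalent: only (⇐) holds.

Forward direction. This fails. Under q = T, t = F, s = F, the left side is true but the right side is false.

Converse. Assume the antecedent. If q is true, the antecedent forces (q = T, t = F, s = T) or (q = T, t = T, s = T), and (t ⇒ s) | (q ⇒ s) holds there. If q is false, (t ⇒ s) | (q ⇒ s) reduces to true regardless of the other variables. Either way (t ⇒ s) | (q ⇒ s) holds.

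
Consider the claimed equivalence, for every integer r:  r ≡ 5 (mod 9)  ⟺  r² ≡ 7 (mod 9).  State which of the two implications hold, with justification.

Only the forward direction holds.

Forward direction. Suppose r ≡ 5 (mod 9). Write r = 9j + 5. Then (9j + 5)² = 81j² + 90j + 25 = 9(9j² + 10j + 2) + 7, so r² ≡ 7 (mod 9).

Converse. This fails: take r = 4. Then 4² = 16 ≡ 7 (mod 9), yet 4 ≡ 4 (mod 9), not 5.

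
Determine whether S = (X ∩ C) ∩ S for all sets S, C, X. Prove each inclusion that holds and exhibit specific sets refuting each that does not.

(⟹) This inclusion fails. Take S = {1}, C = ∅, X = ∅; then 1 ∈ S but 1 ∉ (X ∩ C) ∩ S.

(⟸) Let x ∈ (X ∩ C) ∩ S. Then x ∈ S ∩ C ∩ X, from which x ∈ S.

(⊆) fails; (⊇) holds.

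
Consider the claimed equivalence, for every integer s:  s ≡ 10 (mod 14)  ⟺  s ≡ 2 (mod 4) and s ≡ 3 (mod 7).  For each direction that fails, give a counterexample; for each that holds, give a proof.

(⟹) This fails: s = 24 gives 24 ≡ 10 (mod 14) but 24 ≡ 0 (mod 4), so the conjunction on the right does not hold.

(⟸) Conversely, if s ≡ 2 (mod 4) and s ≡ 3 (mod 7), then by the Chinese remainder theorem s ≡ 10 (mod 28). Since 10 ≡ 10 (mod 14) and 14 ∣ 28, we get s ≡ 10 (mod 14).

Only the converse holds.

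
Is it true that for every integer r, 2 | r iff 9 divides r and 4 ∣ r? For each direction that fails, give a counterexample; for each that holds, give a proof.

(⇒) fails; (⇐) holds.

Forward direction. This fails: take r = 2. Certainly 2 ∣ 2, but 9 ∤ 2.

Converse. Suppose 9 ∣ r and 4 ∣ r. Any common multiple of 9 and 4 is a multiple of their lcm; here gcd(9, 4) = 1, so lcm(9, 4) = 9·4 = 36, so 36 ∣ r. Since 2 ∣ 36, it follows that 2 ∣ r.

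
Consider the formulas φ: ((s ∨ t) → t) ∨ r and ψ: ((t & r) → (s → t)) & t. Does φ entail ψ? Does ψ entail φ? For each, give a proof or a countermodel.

Forward direction. This fails. Under r = F, t = F, s = F, the left side is true but the right side is false.

Converse. Assume the antecedent. If r is true, ((s ∨ t) → t) ∨ r reduces to true regardless of the other variables. If r is false, the antecedent forces (r = F, t = T, s = F) or (r = F, t = T, s = T), and ((s ∨ t) → t) ∨ r holds there. Either way ((s ∨ t) → t) ∨ r holds.

The forward direction fails; the converse holds.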